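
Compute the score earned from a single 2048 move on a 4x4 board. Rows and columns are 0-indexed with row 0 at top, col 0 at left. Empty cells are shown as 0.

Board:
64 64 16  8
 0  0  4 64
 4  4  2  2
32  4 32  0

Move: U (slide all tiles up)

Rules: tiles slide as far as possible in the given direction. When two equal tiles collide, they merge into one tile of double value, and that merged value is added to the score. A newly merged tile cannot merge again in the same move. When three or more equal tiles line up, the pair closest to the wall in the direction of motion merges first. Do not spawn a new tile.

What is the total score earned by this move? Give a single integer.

Answer: 8

Derivation:
Slide up:
col 0: [64, 0, 4, 32] -> [64, 4, 32, 0]  score +0 (running 0)
col 1: [64, 0, 4, 4] -> [64, 8, 0, 0]  score +8 (running 8)
col 2: [16, 4, 2, 32] -> [16, 4, 2, 32]  score +0 (running 8)
col 3: [8, 64, 2, 0] -> [8, 64, 2, 0]  score +0 (running 8)
Board after move:
64 64 16  8
 4  8  4 64
32  0  2  2
 0  0 32  0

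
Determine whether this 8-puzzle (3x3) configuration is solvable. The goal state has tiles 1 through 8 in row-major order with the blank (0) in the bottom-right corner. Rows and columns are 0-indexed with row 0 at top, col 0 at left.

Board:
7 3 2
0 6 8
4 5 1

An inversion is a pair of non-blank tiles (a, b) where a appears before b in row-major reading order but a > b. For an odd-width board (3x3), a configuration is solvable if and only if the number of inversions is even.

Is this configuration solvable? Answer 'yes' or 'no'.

Inversions (pairs i<j in row-major order where tile[i] > tile[j] > 0): 17
17 is odd, so the puzzle is not solvable.

Answer: no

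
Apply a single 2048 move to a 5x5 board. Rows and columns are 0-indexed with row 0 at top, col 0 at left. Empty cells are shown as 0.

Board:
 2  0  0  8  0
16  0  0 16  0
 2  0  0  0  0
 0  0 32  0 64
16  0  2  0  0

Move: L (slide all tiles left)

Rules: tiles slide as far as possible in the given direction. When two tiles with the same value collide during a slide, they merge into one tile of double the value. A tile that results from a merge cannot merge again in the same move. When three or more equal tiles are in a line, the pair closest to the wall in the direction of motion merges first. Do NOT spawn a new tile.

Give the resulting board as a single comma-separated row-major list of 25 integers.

Answer: 2, 8, 0, 0, 0, 32, 0, 0, 0, 0, 2, 0, 0, 0, 0, 32, 64, 0, 0, 0, 16, 2, 0, 0, 0

Derivation:
Slide left:
row 0: [2, 0, 0, 8, 0] -> [2, 8, 0, 0, 0]
row 1: [16, 0, 0, 16, 0] -> [32, 0, 0, 0, 0]
row 2: [2, 0, 0, 0, 0] -> [2, 0, 0, 0, 0]
row 3: [0, 0, 32, 0, 64] -> [32, 64, 0, 0, 0]
row 4: [16, 0, 2, 0, 0] -> [16, 2, 0, 0, 0]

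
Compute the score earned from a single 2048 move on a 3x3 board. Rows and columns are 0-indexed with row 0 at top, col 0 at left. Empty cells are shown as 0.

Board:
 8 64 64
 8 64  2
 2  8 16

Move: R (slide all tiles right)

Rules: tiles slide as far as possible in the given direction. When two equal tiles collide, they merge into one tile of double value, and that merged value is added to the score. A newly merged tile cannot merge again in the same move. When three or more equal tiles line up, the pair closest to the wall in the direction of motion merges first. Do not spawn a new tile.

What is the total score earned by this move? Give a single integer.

Slide right:
row 0: [8, 64, 64] -> [0, 8, 128]  score +128 (running 128)
row 1: [8, 64, 2] -> [8, 64, 2]  score +0 (running 128)
row 2: [2, 8, 16] -> [2, 8, 16]  score +0 (running 128)
Board after move:
  0   8 128
  8  64   2
  2   8  16

Answer: 128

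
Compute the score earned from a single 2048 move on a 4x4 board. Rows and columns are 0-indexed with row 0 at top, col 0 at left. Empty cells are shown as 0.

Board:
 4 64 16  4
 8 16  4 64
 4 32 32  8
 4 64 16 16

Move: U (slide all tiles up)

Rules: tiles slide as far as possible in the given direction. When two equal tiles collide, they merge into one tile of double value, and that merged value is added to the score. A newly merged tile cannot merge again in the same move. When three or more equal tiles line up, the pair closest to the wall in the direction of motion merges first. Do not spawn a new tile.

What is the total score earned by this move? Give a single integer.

Slide up:
col 0: [4, 8, 4, 4] -> [4, 8, 8, 0]  score +8 (running 8)
col 1: [64, 16, 32, 64] -> [64, 16, 32, 64]  score +0 (running 8)
col 2: [16, 4, 32, 16] -> [16, 4, 32, 16]  score +0 (running 8)
col 3: [4, 64, 8, 16] -> [4, 64, 8, 16]  score +0 (running 8)
Board after move:
 4 64 16  4
 8 16  4 64
 8 32 32  8
 0 64 16 16

Answer: 8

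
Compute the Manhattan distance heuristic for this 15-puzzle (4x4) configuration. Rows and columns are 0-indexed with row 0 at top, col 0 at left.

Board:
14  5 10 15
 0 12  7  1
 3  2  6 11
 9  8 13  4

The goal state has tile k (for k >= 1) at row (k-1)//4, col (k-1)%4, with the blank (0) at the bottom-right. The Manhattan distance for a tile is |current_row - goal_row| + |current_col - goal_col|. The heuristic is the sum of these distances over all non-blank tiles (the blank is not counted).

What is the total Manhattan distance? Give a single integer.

Tile 14: at (0,0), goal (3,1), distance |0-3|+|0-1| = 4
Tile 5: at (0,1), goal (1,0), distance |0-1|+|1-0| = 2
Tile 10: at (0,2), goal (2,1), distance |0-2|+|2-1| = 3
Tile 15: at (0,3), goal (3,2), distance |0-3|+|3-2| = 4
Tile 12: at (1,1), goal (2,3), distance |1-2|+|1-3| = 3
Tile 7: at (1,2), goal (1,2), distance |1-1|+|2-2| = 0
Tile 1: at (1,3), goal (0,0), distance |1-0|+|3-0| = 4
Tile 3: at (2,0), goal (0,2), distance |2-0|+|0-2| = 4
Tile 2: at (2,1), goal (0,1), distance |2-0|+|1-1| = 2
Tile 6: at (2,2), goal (1,1), distance |2-1|+|2-1| = 2
Tile 11: at (2,3), goal (2,2), distance |2-2|+|3-2| = 1
Tile 9: at (3,0), goal (2,0), distance |3-2|+|0-0| = 1
Tile 8: at (3,1), goal (1,3), distance |3-1|+|1-3| = 4
Tile 13: at (3,2), goal (3,0), distance |3-3|+|2-0| = 2
Tile 4: at (3,3), goal (0,3), distance |3-0|+|3-3| = 3
Sum: 4 + 2 + 3 + 4 + 3 + 0 + 4 + 4 + 2 + 2 + 1 + 1 + 4 + 2 + 3 = 39

Answer: 39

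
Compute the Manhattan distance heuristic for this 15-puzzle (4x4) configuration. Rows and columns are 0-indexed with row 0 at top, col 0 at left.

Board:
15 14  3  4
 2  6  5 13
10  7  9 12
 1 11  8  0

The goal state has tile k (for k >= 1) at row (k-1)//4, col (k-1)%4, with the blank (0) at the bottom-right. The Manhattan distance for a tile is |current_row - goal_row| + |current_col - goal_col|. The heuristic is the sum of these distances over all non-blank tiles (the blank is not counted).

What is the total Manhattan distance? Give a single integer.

Tile 15: (0,0)->(3,2) = 5
Tile 14: (0,1)->(3,1) = 3
Tile 3: (0,2)->(0,2) = 0
Tile 4: (0,3)->(0,3) = 0
Tile 2: (1,0)->(0,1) = 2
Tile 6: (1,1)->(1,1) = 0
Tile 5: (1,2)->(1,0) = 2
Tile 13: (1,3)->(3,0) = 5
Tile 10: (2,0)->(2,1) = 1
Tile 7: (2,1)->(1,2) = 2
Tile 9: (2,2)->(2,0) = 2
Tile 12: (2,3)->(2,3) = 0
Tile 1: (3,0)->(0,0) = 3
Tile 11: (3,1)->(2,2) = 2
Tile 8: (3,2)->(1,3) = 3
Sum: 5 + 3 + 0 + 0 + 2 + 0 + 2 + 5 + 1 + 2 + 2 + 0 + 3 + 2 + 3 = 30

Answer: 30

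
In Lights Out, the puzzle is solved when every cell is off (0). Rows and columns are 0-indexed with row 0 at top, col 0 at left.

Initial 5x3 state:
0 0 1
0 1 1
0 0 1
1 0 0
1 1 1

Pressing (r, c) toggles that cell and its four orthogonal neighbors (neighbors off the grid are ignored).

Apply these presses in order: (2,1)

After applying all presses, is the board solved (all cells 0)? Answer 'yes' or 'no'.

After press 1 at (2,1):
0 0 1
0 0 1
1 1 0
1 1 0
1 1 1

Lights still on: 9

Answer: no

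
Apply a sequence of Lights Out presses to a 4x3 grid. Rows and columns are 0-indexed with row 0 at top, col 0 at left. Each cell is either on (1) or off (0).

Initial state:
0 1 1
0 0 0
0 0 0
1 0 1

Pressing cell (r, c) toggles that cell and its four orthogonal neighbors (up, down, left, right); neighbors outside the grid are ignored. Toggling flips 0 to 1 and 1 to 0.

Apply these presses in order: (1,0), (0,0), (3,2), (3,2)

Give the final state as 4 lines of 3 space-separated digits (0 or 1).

After press 1 at (1,0):
1 1 1
1 1 0
1 0 0
1 0 1

After press 2 at (0,0):
0 0 1
0 1 0
1 0 0
1 0 1

After press 3 at (3,2):
0 0 1
0 1 0
1 0 1
1 1 0

After press 4 at (3,2):
0 0 1
0 1 0
1 0 0
1 0 1

Answer: 0 0 1
0 1 0
1 0 0
1 0 1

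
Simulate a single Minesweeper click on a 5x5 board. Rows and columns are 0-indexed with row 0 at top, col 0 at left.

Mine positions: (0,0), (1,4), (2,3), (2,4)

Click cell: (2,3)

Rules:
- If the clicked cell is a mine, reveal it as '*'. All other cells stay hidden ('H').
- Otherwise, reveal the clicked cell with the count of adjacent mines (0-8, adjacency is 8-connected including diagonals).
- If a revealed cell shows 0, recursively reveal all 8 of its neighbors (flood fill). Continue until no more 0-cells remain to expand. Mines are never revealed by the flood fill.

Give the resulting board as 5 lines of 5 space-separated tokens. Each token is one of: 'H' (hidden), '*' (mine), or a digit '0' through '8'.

H H H H H
H H H H H
H H H * H
H H H H H
H H H H H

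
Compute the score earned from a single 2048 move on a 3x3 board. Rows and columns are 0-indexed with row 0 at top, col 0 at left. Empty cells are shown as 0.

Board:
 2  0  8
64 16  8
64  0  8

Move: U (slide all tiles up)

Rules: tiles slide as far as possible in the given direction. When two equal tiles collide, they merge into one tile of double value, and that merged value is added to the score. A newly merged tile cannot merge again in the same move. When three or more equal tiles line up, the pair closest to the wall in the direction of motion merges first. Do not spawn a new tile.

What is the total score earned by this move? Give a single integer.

Answer: 144

Derivation:
Slide up:
col 0: [2, 64, 64] -> [2, 128, 0]  score +128 (running 128)
col 1: [0, 16, 0] -> [16, 0, 0]  score +0 (running 128)
col 2: [8, 8, 8] -> [16, 8, 0]  score +16 (running 144)
Board after move:
  2  16  16
128   0   8
  0   0   0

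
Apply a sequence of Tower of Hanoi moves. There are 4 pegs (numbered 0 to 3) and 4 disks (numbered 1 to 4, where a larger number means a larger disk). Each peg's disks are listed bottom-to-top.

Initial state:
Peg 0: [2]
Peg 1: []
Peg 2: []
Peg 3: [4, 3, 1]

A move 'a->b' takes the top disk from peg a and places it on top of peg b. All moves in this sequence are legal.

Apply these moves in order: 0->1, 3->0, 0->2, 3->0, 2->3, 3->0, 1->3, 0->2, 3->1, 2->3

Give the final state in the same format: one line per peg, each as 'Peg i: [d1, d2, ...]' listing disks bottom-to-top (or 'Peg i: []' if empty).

After move 1 (0->1):
Peg 0: []
Peg 1: [2]
Peg 2: []
Peg 3: [4, 3, 1]

After move 2 (3->0):
Peg 0: [1]
Peg 1: [2]
Peg 2: []
Peg 3: [4, 3]

After move 3 (0->2):
Peg 0: []
Peg 1: [2]
Peg 2: [1]
Peg 3: [4, 3]

After move 4 (3->0):
Peg 0: [3]
Peg 1: [2]
Peg 2: [1]
Peg 3: [4]

After move 5 (2->3):
Peg 0: [3]
Peg 1: [2]
Peg 2: []
Peg 3: [4, 1]

After move 6 (3->0):
Peg 0: [3, 1]
Peg 1: [2]
Peg 2: []
Peg 3: [4]

After move 7 (1->3):
Peg 0: [3, 1]
Peg 1: []
Peg 2: []
Peg 3: [4, 2]

After move 8 (0->2):
Peg 0: [3]
Peg 1: []
Peg 2: [1]
Peg 3: [4, 2]

After move 9 (3->1):
Peg 0: [3]
Peg 1: [2]
Peg 2: [1]
Peg 3: [4]

After move 10 (2->3):
Peg 0: [3]
Peg 1: [2]
Peg 2: []
Peg 3: [4, 1]

Answer: Peg 0: [3]
Peg 1: [2]
Peg 2: []
Peg 3: [4, 1]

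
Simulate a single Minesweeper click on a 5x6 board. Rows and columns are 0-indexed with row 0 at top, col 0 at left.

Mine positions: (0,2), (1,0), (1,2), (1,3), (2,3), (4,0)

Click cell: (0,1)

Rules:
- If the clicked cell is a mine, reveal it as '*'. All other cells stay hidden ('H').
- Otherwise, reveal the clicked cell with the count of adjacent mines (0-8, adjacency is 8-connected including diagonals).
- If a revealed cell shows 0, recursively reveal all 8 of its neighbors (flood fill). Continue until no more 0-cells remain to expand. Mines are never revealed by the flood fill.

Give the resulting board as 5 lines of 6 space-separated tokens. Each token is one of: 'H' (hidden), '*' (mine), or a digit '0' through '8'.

H 3 H H H H
H H H H H H
H H H H H H
H H H H H H
H H H H H H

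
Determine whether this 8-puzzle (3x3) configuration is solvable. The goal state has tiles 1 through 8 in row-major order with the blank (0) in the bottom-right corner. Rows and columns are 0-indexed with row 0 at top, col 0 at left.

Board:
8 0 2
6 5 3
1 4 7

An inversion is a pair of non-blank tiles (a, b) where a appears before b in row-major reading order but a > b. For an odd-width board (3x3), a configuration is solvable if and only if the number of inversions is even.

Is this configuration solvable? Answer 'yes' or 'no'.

Inversions (pairs i<j in row-major order where tile[i] > tile[j] > 0): 16
16 is even, so the puzzle is solvable.

Answer: yes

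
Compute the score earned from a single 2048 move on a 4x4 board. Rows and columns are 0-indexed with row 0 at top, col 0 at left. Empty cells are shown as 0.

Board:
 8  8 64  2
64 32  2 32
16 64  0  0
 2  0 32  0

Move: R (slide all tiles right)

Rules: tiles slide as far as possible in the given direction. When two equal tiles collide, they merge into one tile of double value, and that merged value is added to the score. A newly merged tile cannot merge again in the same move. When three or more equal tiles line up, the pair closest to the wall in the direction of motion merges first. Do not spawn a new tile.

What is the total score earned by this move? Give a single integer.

Slide right:
row 0: [8, 8, 64, 2] -> [0, 16, 64, 2]  score +16 (running 16)
row 1: [64, 32, 2, 32] -> [64, 32, 2, 32]  score +0 (running 16)
row 2: [16, 64, 0, 0] -> [0, 0, 16, 64]  score +0 (running 16)
row 3: [2, 0, 32, 0] -> [0, 0, 2, 32]  score +0 (running 16)
Board after move:
 0 16 64  2
64 32  2 32
 0  0 16 64
 0  0  2 32

Answer: 16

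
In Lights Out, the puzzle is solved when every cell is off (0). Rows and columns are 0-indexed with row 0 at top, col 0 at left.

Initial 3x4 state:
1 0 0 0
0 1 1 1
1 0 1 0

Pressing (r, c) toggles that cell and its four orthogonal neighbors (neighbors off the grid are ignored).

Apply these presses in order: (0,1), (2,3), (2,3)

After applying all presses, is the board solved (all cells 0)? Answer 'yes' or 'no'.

After press 1 at (0,1):
0 1 1 0
0 0 1 1
1 0 1 0

After press 2 at (2,3):
0 1 1 0
0 0 1 0
1 0 0 1

After press 3 at (2,3):
0 1 1 0
0 0 1 1
1 0 1 0

Lights still on: 6

Answer: no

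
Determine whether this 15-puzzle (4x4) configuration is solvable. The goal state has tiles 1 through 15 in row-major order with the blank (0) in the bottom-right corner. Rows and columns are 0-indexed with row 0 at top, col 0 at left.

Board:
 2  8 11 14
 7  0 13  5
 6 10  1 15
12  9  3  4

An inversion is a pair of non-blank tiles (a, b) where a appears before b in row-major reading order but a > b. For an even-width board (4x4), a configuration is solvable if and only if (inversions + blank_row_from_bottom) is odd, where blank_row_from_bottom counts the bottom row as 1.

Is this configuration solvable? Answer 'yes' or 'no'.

Answer: no

Derivation:
Inversions: 57
Blank is in row 1 (0-indexed from top), which is row 3 counting from the bottom (bottom = 1).
57 + 3 = 60, which is even, so the puzzle is not solvable.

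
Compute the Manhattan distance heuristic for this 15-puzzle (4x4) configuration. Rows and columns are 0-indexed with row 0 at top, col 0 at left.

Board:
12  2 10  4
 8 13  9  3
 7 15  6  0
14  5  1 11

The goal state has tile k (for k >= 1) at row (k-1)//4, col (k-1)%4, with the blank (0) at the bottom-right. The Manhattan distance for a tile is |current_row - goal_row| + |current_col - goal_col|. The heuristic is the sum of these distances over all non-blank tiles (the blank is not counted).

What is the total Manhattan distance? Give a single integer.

Answer: 37

Derivation:
Tile 12: (0,0)->(2,3) = 5
Tile 2: (0,1)->(0,1) = 0
Tile 10: (0,2)->(2,1) = 3
Tile 4: (0,3)->(0,3) = 0
Tile 8: (1,0)->(1,3) = 3
Tile 13: (1,1)->(3,0) = 3
Tile 9: (1,2)->(2,0) = 3
Tile 3: (1,3)->(0,2) = 2
Tile 7: (2,0)->(1,2) = 3
Tile 15: (2,1)->(3,2) = 2
Tile 6: (2,2)->(1,1) = 2
Tile 14: (3,0)->(3,1) = 1
Tile 5: (3,1)->(1,0) = 3
Tile 1: (3,2)->(0,0) = 5
Tile 11: (3,3)->(2,2) = 2
Sum: 5 + 0 + 3 + 0 + 3 + 3 + 3 + 2 + 3 + 2 + 2 + 1 + 3 + 5 + 2 = 37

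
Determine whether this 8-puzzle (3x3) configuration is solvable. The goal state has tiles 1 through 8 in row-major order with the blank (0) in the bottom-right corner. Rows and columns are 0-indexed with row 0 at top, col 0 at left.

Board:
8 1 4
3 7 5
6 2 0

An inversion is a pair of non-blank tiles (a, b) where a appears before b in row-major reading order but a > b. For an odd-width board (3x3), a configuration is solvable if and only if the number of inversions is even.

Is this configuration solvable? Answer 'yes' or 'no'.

Answer: no

Derivation:
Inversions (pairs i<j in row-major order where tile[i] > tile[j] > 0): 15
15 is odd, so the puzzle is not solvable.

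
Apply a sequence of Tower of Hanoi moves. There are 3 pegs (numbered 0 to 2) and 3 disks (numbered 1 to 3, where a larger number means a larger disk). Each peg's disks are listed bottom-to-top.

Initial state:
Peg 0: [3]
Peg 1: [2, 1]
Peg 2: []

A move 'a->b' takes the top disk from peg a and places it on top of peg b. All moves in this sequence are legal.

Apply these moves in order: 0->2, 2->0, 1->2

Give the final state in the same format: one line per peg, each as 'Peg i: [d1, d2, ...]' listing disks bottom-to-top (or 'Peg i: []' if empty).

Answer: Peg 0: [3]
Peg 1: [2]
Peg 2: [1]

Derivation:
After move 1 (0->2):
Peg 0: []
Peg 1: [2, 1]
Peg 2: [3]

After move 2 (2->0):
Peg 0: [3]
Peg 1: [2, 1]
Peg 2: []

After move 3 (1->2):
Peg 0: [3]
Peg 1: [2]
Peg 2: [1]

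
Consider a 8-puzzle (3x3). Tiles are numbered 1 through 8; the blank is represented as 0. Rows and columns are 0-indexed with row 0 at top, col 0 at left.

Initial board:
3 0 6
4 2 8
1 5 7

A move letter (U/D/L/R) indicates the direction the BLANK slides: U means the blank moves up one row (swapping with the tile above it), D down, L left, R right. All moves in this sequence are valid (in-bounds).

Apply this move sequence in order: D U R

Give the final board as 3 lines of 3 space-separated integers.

Answer: 3 6 0
4 2 8
1 5 7

Derivation:
After move 1 (D):
3 2 6
4 0 8
1 5 7

After move 2 (U):
3 0 6
4 2 8
1 5 7

After move 3 (R):
3 6 0
4 2 8
1 5 7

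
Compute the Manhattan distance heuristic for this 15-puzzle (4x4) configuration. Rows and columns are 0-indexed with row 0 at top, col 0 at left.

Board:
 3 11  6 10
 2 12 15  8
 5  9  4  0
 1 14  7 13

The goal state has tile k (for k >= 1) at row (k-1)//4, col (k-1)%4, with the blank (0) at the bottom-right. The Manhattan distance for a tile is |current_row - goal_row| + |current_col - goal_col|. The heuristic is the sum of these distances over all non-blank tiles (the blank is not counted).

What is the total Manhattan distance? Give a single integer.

Answer: 31

Derivation:
Tile 3: at (0,0), goal (0,2), distance |0-0|+|0-2| = 2
Tile 11: at (0,1), goal (2,2), distance |0-2|+|1-2| = 3
Tile 6: at (0,2), goal (1,1), distance |0-1|+|2-1| = 2
Tile 10: at (0,3), goal (2,1), distance |0-2|+|3-1| = 4
Tile 2: at (1,0), goal (0,1), distance |1-0|+|0-1| = 2
Tile 12: at (1,1), goal (2,3), distance |1-2|+|1-3| = 3
Tile 15: at (1,2), goal (3,2), distance |1-3|+|2-2| = 2
Tile 8: at (1,3), goal (1,3), distance |1-1|+|3-3| = 0
Tile 5: at (2,0), goal (1,0), distance |2-1|+|0-0| = 1
Tile 9: at (2,1), goal (2,0), distance |2-2|+|1-0| = 1
Tile 4: at (2,2), goal (0,3), distance |2-0|+|2-3| = 3
Tile 1: at (3,0), goal (0,0), distance |3-0|+|0-0| = 3
Tile 14: at (3,1), goal (3,1), distance |3-3|+|1-1| = 0
Tile 7: at (3,2), goal (1,2), distance |3-1|+|2-2| = 2
Tile 13: at (3,3), goal (3,0), distance |3-3|+|3-0| = 3
Sum: 2 + 3 + 2 + 4 + 2 + 3 + 2 + 0 + 1 + 1 + 3 + 3 + 0 + 2 + 3 = 31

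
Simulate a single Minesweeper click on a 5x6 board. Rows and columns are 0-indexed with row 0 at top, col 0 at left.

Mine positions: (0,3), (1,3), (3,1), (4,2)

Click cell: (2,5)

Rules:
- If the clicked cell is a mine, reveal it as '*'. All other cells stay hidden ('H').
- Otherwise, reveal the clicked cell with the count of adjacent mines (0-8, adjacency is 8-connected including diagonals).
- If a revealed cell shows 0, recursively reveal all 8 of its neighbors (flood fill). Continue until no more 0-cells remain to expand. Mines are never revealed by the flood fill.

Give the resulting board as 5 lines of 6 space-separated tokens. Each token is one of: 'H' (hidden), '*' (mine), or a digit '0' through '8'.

H H H H 2 0
H H H H 2 0
H H H 1 1 0
H H H 1 0 0
H H H 1 0 0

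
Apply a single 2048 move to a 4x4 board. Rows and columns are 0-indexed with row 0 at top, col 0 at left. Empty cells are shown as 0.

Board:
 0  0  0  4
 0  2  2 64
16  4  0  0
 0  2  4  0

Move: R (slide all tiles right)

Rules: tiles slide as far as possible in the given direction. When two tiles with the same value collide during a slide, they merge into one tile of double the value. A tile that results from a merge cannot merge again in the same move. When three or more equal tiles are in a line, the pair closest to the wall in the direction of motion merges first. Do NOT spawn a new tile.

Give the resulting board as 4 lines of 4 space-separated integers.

Answer:  0  0  0  4
 0  0  4 64
 0  0 16  4
 0  0  2  4

Derivation:
Slide right:
row 0: [0, 0, 0, 4] -> [0, 0, 0, 4]
row 1: [0, 2, 2, 64] -> [0, 0, 4, 64]
row 2: [16, 4, 0, 0] -> [0, 0, 16, 4]
row 3: [0, 2, 4, 0] -> [0, 0, 2, 4]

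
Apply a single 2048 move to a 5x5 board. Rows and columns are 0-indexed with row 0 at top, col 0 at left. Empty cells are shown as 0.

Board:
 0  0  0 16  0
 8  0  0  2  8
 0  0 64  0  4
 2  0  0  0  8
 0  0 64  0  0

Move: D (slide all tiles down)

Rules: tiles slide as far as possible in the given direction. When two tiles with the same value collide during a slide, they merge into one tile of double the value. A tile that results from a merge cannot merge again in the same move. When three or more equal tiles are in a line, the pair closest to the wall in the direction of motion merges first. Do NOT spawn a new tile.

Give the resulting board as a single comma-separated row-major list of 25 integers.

Slide down:
col 0: [0, 8, 0, 2, 0] -> [0, 0, 0, 8, 2]
col 1: [0, 0, 0, 0, 0] -> [0, 0, 0, 0, 0]
col 2: [0, 0, 64, 0, 64] -> [0, 0, 0, 0, 128]
col 3: [16, 2, 0, 0, 0] -> [0, 0, 0, 16, 2]
col 4: [0, 8, 4, 8, 0] -> [0, 0, 8, 4, 8]

Answer: 0, 0, 0, 0, 0, 0, 0, 0, 0, 0, 0, 0, 0, 0, 8, 8, 0, 0, 16, 4, 2, 0, 128, 2, 8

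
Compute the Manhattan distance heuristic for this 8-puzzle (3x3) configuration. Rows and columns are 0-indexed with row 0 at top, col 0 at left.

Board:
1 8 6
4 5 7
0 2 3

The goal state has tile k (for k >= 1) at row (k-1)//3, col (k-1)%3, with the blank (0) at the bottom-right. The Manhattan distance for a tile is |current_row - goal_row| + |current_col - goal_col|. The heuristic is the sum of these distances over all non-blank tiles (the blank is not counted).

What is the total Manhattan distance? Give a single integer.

Tile 1: at (0,0), goal (0,0), distance |0-0|+|0-0| = 0
Tile 8: at (0,1), goal (2,1), distance |0-2|+|1-1| = 2
Tile 6: at (0,2), goal (1,2), distance |0-1|+|2-2| = 1
Tile 4: at (1,0), goal (1,0), distance |1-1|+|0-0| = 0
Tile 5: at (1,1), goal (1,1), distance |1-1|+|1-1| = 0
Tile 7: at (1,2), goal (2,0), distance |1-2|+|2-0| = 3
Tile 2: at (2,1), goal (0,1), distance |2-0|+|1-1| = 2
Tile 3: at (2,2), goal (0,2), distance |2-0|+|2-2| = 2
Sum: 0 + 2 + 1 + 0 + 0 + 3 + 2 + 2 = 10

Answer: 10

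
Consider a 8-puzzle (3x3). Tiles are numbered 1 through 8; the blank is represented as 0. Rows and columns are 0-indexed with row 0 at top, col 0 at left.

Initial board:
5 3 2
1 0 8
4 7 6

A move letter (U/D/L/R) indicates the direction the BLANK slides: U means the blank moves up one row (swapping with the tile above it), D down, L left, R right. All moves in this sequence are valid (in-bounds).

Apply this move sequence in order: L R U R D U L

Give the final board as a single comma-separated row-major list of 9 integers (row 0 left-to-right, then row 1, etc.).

Answer: 5, 0, 2, 1, 3, 8, 4, 7, 6

Derivation:
After move 1 (L):
5 3 2
0 1 8
4 7 6

After move 2 (R):
5 3 2
1 0 8
4 7 6

After move 3 (U):
5 0 2
1 3 8
4 7 6

After move 4 (R):
5 2 0
1 3 8
4 7 6

After move 5 (D):
5 2 8
1 3 0
4 7 6

After move 6 (U):
5 2 0
1 3 8
4 7 6

After move 7 (L):
5 0 2
1 3 8
4 7 6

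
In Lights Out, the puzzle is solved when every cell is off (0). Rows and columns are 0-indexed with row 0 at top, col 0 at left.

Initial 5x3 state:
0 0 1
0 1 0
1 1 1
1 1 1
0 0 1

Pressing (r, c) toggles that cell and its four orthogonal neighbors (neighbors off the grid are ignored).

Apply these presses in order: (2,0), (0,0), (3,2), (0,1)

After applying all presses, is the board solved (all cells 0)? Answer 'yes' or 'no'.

After press 1 at (2,0):
0 0 1
1 1 0
0 0 1
0 1 1
0 0 1

After press 2 at (0,0):
1 1 1
0 1 0
0 0 1
0 1 1
0 0 1

After press 3 at (3,2):
1 1 1
0 1 0
0 0 0
0 0 0
0 0 0

After press 4 at (0,1):
0 0 0
0 0 0
0 0 0
0 0 0
0 0 0

Lights still on: 0

Answer: yes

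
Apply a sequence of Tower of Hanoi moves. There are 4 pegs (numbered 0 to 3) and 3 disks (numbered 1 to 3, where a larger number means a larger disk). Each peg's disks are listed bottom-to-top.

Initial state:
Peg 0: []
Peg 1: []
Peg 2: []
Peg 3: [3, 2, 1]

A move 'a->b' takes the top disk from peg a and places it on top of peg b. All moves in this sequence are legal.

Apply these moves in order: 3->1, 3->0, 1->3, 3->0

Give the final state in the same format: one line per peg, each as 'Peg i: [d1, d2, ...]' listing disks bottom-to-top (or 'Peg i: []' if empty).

Answer: Peg 0: [2, 1]
Peg 1: []
Peg 2: []
Peg 3: [3]

Derivation:
After move 1 (3->1):
Peg 0: []
Peg 1: [1]
Peg 2: []
Peg 3: [3, 2]

After move 2 (3->0):
Peg 0: [2]
Peg 1: [1]
Peg 2: []
Peg 3: [3]

After move 3 (1->3):
Peg 0: [2]
Peg 1: []
Peg 2: []
Peg 3: [3, 1]

After move 4 (3->0):
Peg 0: [2, 1]
Peg 1: []
Peg 2: []
Peg 3: [3]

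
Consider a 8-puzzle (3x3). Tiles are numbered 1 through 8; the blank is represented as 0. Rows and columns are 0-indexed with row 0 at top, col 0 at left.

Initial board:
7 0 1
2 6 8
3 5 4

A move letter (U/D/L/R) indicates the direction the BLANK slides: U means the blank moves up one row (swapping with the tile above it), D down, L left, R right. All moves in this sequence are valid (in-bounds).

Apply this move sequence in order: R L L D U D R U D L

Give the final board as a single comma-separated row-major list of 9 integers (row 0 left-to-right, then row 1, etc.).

Answer: 2, 7, 1, 0, 6, 8, 3, 5, 4

Derivation:
After move 1 (R):
7 1 0
2 6 8
3 5 4

After move 2 (L):
7 0 1
2 6 8
3 5 4

After move 3 (L):
0 7 1
2 6 8
3 5 4

After move 4 (D):
2 7 1
0 6 8
3 5 4

After move 5 (U):
0 7 1
2 6 8
3 5 4

After move 6 (D):
2 7 1
0 6 8
3 5 4

After move 7 (R):
2 7 1
6 0 8
3 5 4

After move 8 (U):
2 0 1
6 7 8
3 5 4

After move 9 (D):
2 7 1
6 0 8
3 5 4

After move 10 (L):
2 7 1
0 6 8
3 5 4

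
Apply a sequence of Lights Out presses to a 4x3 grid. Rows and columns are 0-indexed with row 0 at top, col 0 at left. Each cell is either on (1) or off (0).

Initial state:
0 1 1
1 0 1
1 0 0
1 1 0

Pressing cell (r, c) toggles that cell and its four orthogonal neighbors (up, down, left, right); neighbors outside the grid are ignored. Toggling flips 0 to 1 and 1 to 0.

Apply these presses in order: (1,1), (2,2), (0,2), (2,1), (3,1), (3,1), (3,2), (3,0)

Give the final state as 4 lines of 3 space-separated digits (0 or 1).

After press 1 at (1,1):
0 0 1
0 1 0
1 1 0
1 1 0

After press 2 at (2,2):
0 0 1
0 1 1
1 0 1
1 1 1

After press 3 at (0,2):
0 1 0
0 1 0
1 0 1
1 1 1

After press 4 at (2,1):
0 1 0
0 0 0
0 1 0
1 0 1

After press 5 at (3,1):
0 1 0
0 0 0
0 0 0
0 1 0

After press 6 at (3,1):
0 1 0
0 0 0
0 1 0
1 0 1

After press 7 at (3,2):
0 1 0
0 0 0
0 1 1
1 1 0

After press 8 at (3,0):
0 1 0
0 0 0
1 1 1
0 0 0

Answer: 0 1 0
0 0 0
1 1 1
0 0 0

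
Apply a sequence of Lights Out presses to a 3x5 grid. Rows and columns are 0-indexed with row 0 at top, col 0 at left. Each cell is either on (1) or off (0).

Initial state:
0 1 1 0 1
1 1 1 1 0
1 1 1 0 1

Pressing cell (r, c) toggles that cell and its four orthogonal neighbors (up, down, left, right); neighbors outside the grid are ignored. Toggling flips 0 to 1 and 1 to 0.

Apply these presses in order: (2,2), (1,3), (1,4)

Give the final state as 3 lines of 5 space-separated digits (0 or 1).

After press 1 at (2,2):
0 1 1 0 1
1 1 0 1 0
1 0 0 1 1

After press 2 at (1,3):
0 1 1 1 1
1 1 1 0 1
1 0 0 0 1

After press 3 at (1,4):
0 1 1 1 0
1 1 1 1 0
1 0 0 0 0

Answer: 0 1 1 1 0
1 1 1 1 0
1 0 0 0 0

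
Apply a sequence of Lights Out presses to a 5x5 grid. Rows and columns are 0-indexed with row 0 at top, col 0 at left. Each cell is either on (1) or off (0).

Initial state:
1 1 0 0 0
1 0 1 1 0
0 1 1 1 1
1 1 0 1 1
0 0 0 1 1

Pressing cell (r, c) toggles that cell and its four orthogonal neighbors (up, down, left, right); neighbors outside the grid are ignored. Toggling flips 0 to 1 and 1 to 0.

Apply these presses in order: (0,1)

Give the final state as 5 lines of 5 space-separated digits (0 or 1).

Answer: 0 0 1 0 0
1 1 1 1 0
0 1 1 1 1
1 1 0 1 1
0 0 0 1 1

Derivation:
After press 1 at (0,1):
0 0 1 0 0
1 1 1 1 0
0 1 1 1 1
1 1 0 1 1
0 0 0 1 1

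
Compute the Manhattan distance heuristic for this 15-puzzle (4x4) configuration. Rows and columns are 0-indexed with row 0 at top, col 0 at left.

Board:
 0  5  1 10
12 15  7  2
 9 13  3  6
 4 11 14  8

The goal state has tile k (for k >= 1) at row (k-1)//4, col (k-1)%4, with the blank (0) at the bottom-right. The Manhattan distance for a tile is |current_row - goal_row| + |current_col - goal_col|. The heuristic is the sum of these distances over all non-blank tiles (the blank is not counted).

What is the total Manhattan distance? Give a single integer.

Answer: 36

Derivation:
Tile 5: at (0,1), goal (1,0), distance |0-1|+|1-0| = 2
Tile 1: at (0,2), goal (0,0), distance |0-0|+|2-0| = 2
Tile 10: at (0,3), goal (2,1), distance |0-2|+|3-1| = 4
Tile 12: at (1,0), goal (2,3), distance |1-2|+|0-3| = 4
Tile 15: at (1,1), goal (3,2), distance |1-3|+|1-2| = 3
Tile 7: at (1,2), goal (1,2), distance |1-1|+|2-2| = 0
Tile 2: at (1,3), goal (0,1), distance |1-0|+|3-1| = 3
Tile 9: at (2,0), goal (2,0), distance |2-2|+|0-0| = 0
Tile 13: at (2,1), goal (3,0), distance |2-3|+|1-0| = 2
Tile 3: at (2,2), goal (0,2), distance |2-0|+|2-2| = 2
Tile 6: at (2,3), goal (1,1), distance |2-1|+|3-1| = 3
Tile 4: at (3,0), goal (0,3), distance |3-0|+|0-3| = 6
Tile 11: at (3,1), goal (2,2), distance |3-2|+|1-2| = 2
Tile 14: at (3,2), goal (3,1), distance |3-3|+|2-1| = 1
Tile 8: at (3,3), goal (1,3), distance |3-1|+|3-3| = 2
Sum: 2 + 2 + 4 + 4 + 3 + 0 + 3 + 0 + 2 + 2 + 3 + 6 + 2 + 1 + 2 = 36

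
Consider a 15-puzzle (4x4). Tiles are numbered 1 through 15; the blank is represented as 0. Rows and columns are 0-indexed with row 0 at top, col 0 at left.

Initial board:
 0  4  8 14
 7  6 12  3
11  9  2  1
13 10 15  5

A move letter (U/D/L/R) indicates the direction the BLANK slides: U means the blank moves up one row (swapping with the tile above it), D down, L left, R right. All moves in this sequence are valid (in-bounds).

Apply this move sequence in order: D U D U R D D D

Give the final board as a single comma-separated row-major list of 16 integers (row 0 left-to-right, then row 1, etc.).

Answer: 4, 6, 8, 14, 7, 9, 12, 3, 11, 10, 2, 1, 13, 0, 15, 5

Derivation:
After move 1 (D):
 7  4  8 14
 0  6 12  3
11  9  2  1
13 10 15  5

After move 2 (U):
 0  4  8 14
 7  6 12  3
11  9  2  1
13 10 15  5

After move 3 (D):
 7  4  8 14
 0  6 12  3
11  9  2  1
13 10 15  5

After move 4 (U):
 0  4  8 14
 7  6 12  3
11  9  2  1
13 10 15  5

After move 5 (R):
 4  0  8 14
 7  6 12  3
11  9  2  1
13 10 15  5

After move 6 (D):
 4  6  8 14
 7  0 12  3
11  9  2  1
13 10 15  5

After move 7 (D):
 4  6  8 14
 7  9 12  3
11  0  2  1
13 10 15  5

After move 8 (D):
 4  6  8 14
 7  9 12  3
11 10  2  1
13  0 15  5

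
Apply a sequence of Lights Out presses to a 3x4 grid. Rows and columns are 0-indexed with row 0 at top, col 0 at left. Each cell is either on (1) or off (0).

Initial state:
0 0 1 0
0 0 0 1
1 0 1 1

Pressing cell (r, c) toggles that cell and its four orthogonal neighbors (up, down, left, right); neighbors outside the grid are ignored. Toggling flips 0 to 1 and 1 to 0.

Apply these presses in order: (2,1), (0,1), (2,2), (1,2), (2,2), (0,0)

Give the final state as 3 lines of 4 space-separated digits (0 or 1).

After press 1 at (2,1):
0 0 1 0
0 1 0 1
0 1 0 1

After press 2 at (0,1):
1 1 0 0
0 0 0 1
0 1 0 1

After press 3 at (2,2):
1 1 0 0
0 0 1 1
0 0 1 0

After press 4 at (1,2):
1 1 1 0
0 1 0 0
0 0 0 0

After press 5 at (2,2):
1 1 1 0
0 1 1 0
0 1 1 1

After press 6 at (0,0):
0 0 1 0
1 1 1 0
0 1 1 1

Answer: 0 0 1 0
1 1 1 0
0 1 1 1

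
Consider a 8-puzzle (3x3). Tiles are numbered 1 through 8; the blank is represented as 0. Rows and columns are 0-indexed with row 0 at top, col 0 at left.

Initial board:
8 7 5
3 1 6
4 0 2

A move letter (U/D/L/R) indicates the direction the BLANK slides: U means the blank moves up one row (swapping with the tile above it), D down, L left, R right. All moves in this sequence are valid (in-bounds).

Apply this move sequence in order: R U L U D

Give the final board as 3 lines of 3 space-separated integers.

Answer: 8 7 5
3 0 1
4 2 6

Derivation:
After move 1 (R):
8 7 5
3 1 6
4 2 0

After move 2 (U):
8 7 5
3 1 0
4 2 6

After move 3 (L):
8 7 5
3 0 1
4 2 6

After move 4 (U):
8 0 5
3 7 1
4 2 6

After move 5 (D):
8 7 5
3 0 1
4 2 6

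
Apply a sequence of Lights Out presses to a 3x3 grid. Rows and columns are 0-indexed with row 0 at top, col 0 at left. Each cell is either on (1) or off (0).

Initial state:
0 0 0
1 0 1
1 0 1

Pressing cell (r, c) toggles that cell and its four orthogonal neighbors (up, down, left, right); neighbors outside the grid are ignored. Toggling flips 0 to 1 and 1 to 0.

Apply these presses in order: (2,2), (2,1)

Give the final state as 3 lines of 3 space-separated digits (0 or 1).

Answer: 0 0 0
1 1 0
0 0 1

Derivation:
After press 1 at (2,2):
0 0 0
1 0 0
1 1 0

After press 2 at (2,1):
0 0 0
1 1 0
0 0 1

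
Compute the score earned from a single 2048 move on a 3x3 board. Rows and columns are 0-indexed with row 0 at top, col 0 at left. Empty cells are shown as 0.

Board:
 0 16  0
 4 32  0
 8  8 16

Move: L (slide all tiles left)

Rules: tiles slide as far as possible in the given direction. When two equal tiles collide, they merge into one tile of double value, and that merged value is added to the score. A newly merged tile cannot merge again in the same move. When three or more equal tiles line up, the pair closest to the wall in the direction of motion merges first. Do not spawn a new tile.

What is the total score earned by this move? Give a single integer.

Slide left:
row 0: [0, 16, 0] -> [16, 0, 0]  score +0 (running 0)
row 1: [4, 32, 0] -> [4, 32, 0]  score +0 (running 0)
row 2: [8, 8, 16] -> [16, 16, 0]  score +16 (running 16)
Board after move:
16  0  0
 4 32  0
16 16  0

Answer: 16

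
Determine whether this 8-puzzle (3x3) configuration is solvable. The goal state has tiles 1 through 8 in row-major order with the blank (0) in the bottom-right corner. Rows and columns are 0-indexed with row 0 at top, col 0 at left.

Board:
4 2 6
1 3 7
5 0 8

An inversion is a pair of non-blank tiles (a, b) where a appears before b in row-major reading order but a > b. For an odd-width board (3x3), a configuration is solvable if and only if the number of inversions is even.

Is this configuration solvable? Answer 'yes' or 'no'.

Answer: yes

Derivation:
Inversions (pairs i<j in row-major order where tile[i] > tile[j] > 0): 8
8 is even, so the puzzle is solvable.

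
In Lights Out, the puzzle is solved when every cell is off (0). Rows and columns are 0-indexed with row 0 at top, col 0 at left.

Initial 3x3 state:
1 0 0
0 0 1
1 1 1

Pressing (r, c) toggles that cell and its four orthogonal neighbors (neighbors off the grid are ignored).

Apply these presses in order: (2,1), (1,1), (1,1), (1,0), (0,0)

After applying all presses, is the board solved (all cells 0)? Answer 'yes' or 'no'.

After press 1 at (2,1):
1 0 0
0 1 1
0 0 0

After press 2 at (1,1):
1 1 0
1 0 0
0 1 0

After press 3 at (1,1):
1 0 0
0 1 1
0 0 0

After press 4 at (1,0):
0 0 0
1 0 1
1 0 0

After press 5 at (0,0):
1 1 0
0 0 1
1 0 0

Lights still on: 4

Answer: no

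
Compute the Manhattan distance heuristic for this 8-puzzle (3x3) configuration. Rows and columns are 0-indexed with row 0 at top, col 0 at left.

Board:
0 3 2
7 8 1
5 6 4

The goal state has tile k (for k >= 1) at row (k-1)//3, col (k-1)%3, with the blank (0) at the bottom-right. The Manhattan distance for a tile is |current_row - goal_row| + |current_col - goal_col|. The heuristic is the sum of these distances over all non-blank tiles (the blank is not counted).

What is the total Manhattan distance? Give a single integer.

Answer: 14

Derivation:
Tile 3: at (0,1), goal (0,2), distance |0-0|+|1-2| = 1
Tile 2: at (0,2), goal (0,1), distance |0-0|+|2-1| = 1
Tile 7: at (1,0), goal (2,0), distance |1-2|+|0-0| = 1
Tile 8: at (1,1), goal (2,1), distance |1-2|+|1-1| = 1
Tile 1: at (1,2), goal (0,0), distance |1-0|+|2-0| = 3
Tile 5: at (2,0), goal (1,1), distance |2-1|+|0-1| = 2
Tile 6: at (2,1), goal (1,2), distance |2-1|+|1-2| = 2
Tile 4: at (2,2), goal (1,0), distance |2-1|+|2-0| = 3
Sum: 1 + 1 + 1 + 1 + 3 + 2 + 2 + 3 = 14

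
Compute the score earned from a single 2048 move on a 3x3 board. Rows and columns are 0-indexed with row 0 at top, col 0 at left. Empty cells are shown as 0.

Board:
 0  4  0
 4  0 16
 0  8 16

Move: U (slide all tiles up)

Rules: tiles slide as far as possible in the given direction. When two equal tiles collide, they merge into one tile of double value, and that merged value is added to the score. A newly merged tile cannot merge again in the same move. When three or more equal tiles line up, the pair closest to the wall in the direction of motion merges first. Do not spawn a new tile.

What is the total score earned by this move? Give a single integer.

Answer: 32

Derivation:
Slide up:
col 0: [0, 4, 0] -> [4, 0, 0]  score +0 (running 0)
col 1: [4, 0, 8] -> [4, 8, 0]  score +0 (running 0)
col 2: [0, 16, 16] -> [32, 0, 0]  score +32 (running 32)
Board after move:
 4  4 32
 0  8  0
 0  0  0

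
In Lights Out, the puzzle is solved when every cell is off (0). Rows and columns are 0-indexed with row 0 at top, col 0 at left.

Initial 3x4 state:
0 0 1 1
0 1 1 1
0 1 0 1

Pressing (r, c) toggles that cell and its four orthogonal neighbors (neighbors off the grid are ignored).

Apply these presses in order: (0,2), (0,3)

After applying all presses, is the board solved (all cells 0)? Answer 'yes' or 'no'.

After press 1 at (0,2):
0 1 0 0
0 1 0 1
0 1 0 1

After press 2 at (0,3):
0 1 1 1
0 1 0 0
0 1 0 1

Lights still on: 6

Answer: no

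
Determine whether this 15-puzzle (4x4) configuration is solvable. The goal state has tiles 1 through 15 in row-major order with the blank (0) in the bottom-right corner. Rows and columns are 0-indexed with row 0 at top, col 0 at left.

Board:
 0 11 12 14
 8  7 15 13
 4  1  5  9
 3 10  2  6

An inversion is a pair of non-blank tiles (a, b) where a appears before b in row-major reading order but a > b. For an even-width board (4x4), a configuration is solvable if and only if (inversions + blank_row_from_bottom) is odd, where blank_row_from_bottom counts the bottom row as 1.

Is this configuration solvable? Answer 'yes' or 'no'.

Answer: no

Derivation:
Inversions: 72
Blank is in row 0 (0-indexed from top), which is row 4 counting from the bottom (bottom = 1).
72 + 4 = 76, which is even, so the puzzle is not solvable.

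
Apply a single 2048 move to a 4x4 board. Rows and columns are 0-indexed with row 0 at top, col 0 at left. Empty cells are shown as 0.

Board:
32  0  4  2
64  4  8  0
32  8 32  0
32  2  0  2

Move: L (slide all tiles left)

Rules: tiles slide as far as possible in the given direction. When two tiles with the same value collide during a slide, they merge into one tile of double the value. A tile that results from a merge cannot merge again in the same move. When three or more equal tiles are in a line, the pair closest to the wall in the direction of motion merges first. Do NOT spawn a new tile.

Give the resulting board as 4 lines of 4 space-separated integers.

Slide left:
row 0: [32, 0, 4, 2] -> [32, 4, 2, 0]
row 1: [64, 4, 8, 0] -> [64, 4, 8, 0]
row 2: [32, 8, 32, 0] -> [32, 8, 32, 0]
row 3: [32, 2, 0, 2] -> [32, 4, 0, 0]

Answer: 32  4  2  0
64  4  8  0
32  8 32  0
32  4  0  0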